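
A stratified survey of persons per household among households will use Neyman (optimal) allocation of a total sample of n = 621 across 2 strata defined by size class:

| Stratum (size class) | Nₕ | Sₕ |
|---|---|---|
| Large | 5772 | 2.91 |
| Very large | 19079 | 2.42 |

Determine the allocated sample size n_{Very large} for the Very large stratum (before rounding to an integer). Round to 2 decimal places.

Neyman allocation: nₕ = n·NₕSₕ / Σⱼ NⱼSⱼ.
Σ NⱼSⱼ = 5772·2.91 + 19079·2.42 = 62967.7.
n_{Very large} = 621·19079·2.42 / 62967.7 = 455.35.

455.35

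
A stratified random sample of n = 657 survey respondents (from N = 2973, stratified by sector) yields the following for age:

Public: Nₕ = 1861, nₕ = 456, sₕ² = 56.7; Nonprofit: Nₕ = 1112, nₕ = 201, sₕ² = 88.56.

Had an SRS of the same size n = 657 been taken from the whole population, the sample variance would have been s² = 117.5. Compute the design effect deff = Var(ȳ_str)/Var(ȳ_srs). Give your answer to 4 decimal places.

Var(ȳ_str) = Σ Wₕ²(1−fₕ)sₕ²/nₕ with Wₕ = Nₕ/2973:
  Public: (1861/2973)²·(1−456/1861)·56.7/456 = 0.036783334
  Nonprofit: (1112/2973)²·(1−201/1112)·88.56/201 = 0.050498084
  → Var(ȳ_str) = 0.087281418.
Var(ȳ_srs) = (1 − 657/2973)·117.5/657 = 0.13932086.
deff = 0.087281418 / 0.13932086 = 0.6265.

0.6265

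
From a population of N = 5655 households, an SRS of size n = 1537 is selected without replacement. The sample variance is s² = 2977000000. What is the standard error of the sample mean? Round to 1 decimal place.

1187.6

Under SRS without replacement, Var(ȳ) = (1 − f)·s²/n with f = n/N = 1537/5655 = 0.27179487.
Var(ȳ) = (1 − 0.27179487)·2977000000/1537 = 0.72820513·1.93689 × 10^6 = 1.4104533 × 10^6.
SE(ȳ) = √(1.4104533 × 10^6) = 1187.6.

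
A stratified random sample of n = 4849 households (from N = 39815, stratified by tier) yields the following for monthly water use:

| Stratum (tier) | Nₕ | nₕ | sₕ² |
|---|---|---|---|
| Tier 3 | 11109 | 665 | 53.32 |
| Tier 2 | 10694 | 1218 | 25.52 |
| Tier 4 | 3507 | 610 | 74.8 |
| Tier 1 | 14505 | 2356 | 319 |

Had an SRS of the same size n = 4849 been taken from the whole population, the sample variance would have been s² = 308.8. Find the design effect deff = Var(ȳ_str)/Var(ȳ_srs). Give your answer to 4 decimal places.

0.4121

Var(ȳ_str) = Σ Wₕ²(1−fₕ)sₕ²/nₕ with Wₕ = Nₕ/39815:
  Tier 3: (11109/39815)²·(1−665/11109)·53.32/665 = 0.0058683619
  Tier 2: (10694/39815)²·(1−1218/10694)·25.52/1218 = 0.0013393842
  Tier 4: (3507/39815)²·(1−610/3507)·74.8/610 = 7.8589149 × 10^-4
  Tier 1: (14505/39815)²·(1−2356/14505)·319/2356 = 0.015051515
  → Var(ȳ_str) = 0.023045153.
Var(ȳ_srs) = (1 − 4849/39815)·308.8/4849 = 0.055927363.
deff = 0.023045153 / 0.055927363 = 0.4121.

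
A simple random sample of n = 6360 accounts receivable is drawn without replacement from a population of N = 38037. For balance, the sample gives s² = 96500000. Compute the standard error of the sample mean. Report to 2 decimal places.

112.41

Under SRS without replacement, Var(ȳ) = (1 − f)·s²/n with f = n/N = 6360/38037 = 0.16720562.
Var(ȳ) = (1 − 0.16720562)·96500000/6360 = 0.83279438·15172.956 = 12635.953.
SE(ȳ) = √(12635.953) = 112.41.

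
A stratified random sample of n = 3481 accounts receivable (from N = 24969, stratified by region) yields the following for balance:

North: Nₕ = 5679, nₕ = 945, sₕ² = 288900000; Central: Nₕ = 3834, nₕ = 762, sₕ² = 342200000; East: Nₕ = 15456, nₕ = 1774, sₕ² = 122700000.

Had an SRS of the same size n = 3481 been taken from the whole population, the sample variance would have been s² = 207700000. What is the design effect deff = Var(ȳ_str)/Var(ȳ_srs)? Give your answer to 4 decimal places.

0.8788

Var(ȳ_str) = Σ Wₕ²(1−fₕ)sₕ²/nₕ with Wₕ = Nₕ/24969:
  North: (5679/24969)²·(1−945/5679)·288900000/945 = 13182.979
  Central: (3834/24969)²·(1−762/3834)·342200000/762 = 8483.91
  East: (15456/24969)²·(1−1774/15456)·122700000/1774 = 23460.396
  → Var(ȳ_str) = 45127.285.
Var(ȳ_srs) = (1 − 3481/24969)·207700000/3481 = 51348.448.
deff = 45127.285 / 51348.448 = 0.8788.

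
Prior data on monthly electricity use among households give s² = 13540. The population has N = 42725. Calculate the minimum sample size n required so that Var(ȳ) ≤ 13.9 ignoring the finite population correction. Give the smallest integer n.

975

Without fpc, n₀ = s²/D = 13540/13.9 = 974.1007.
Rounding up, n = 975.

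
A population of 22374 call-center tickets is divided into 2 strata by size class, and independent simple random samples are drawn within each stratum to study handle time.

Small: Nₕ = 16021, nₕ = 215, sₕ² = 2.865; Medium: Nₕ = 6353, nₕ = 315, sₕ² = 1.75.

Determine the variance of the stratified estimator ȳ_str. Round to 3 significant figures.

Var(ȳ_str) = Σₕ Wₕ²(1 − fₕ)sₕ²/nₕ with Wₕ = Nₕ/N, N = 22374.
Small: Wₕ = 0.71605435; term = 0.71605435²·(1 − 0.01341989)·2.865/215 = 0.0067407853.
Medium: Wₕ = 0.28394565; term = 0.28394565²·(1 − 0.04958287)·1.75/315 = 4.2570837 × 10^-4.
Sum = 0.0071664937.

0.00717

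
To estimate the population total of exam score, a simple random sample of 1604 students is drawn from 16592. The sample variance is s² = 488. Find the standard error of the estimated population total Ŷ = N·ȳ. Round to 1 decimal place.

Var(Ŷ) = N²·Var(ȳ) = N²·(1 − n/N)·s²/n.
f = 1604/16592 = 0.09667310; Var(ȳ) = 0.90332690·488/1604 = 0.27482764.
Var(Ŷ) = 16592² · 0.27482764 = 7.5658528 × 10^7.
SE(Ŷ) = √(7.5658528 × 10^7) = 8698.2.

8698.2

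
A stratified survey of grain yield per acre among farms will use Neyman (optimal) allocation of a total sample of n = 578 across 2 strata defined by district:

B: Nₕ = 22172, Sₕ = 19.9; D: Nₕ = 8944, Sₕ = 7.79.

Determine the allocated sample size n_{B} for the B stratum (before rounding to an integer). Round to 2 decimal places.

Neyman allocation: nₕ = n·NₕSₕ / Σⱼ NⱼSⱼ.
Σ NⱼSⱼ = 22172·19.9 + 8944·7.79 = 510896.56.
n_{B} = 578·22172·19.9 / 510896.56 = 499.17.

499.17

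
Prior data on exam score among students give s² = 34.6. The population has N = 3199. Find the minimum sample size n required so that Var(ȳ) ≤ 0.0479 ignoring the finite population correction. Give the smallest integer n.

Without fpc, n₀ = s²/D = 34.6/0.0479 = 722.3382.
Rounding up, n = 723.

723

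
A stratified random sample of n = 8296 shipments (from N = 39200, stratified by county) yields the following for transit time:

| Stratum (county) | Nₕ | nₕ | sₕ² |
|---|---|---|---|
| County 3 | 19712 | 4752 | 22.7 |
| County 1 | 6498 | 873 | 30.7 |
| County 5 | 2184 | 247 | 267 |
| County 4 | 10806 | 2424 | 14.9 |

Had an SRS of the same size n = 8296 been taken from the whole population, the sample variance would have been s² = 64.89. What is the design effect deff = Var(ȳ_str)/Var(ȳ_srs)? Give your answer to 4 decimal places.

Var(ȳ_str) = Σ Wₕ²(1−fₕ)sₕ²/nₕ with Wₕ = Nₕ/39200:
  County 3: (19712/39200)²·(1−4752/19712)·22.7/4752 = 9.1672606 × 10^-4
  County 1: (6498/39200)²·(1−873/6498)·30.7/873 = 8.3647744 × 10^-4
  County 5: (2184/39200)²·(1−247/2184)·267/247 = 0.0029759418
  County 4: (10806/39200)²·(1−2424/10806)·14.9/2424 = 3.6232153 × 10^-4
  → Var(ȳ_str) = 0.0050914668.
Var(ȳ_srs) = (1 − 8296/39200)·64.89/8296 = 0.0061664847.
deff = 0.0050914668 / 0.0061664847 = 0.8257.

0.8257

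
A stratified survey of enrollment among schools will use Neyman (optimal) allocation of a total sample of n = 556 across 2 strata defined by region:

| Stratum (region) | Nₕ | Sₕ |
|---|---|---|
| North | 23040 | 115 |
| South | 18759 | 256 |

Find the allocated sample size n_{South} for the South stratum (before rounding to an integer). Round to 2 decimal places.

Neyman allocation: nₕ = n·NₕSₕ / Σⱼ NⱼSⱼ.
Σ NⱼSⱼ = 23040·115 + 18759·256 = 7.451904 × 10^6.
n_{South} = 556·18759·256 / (7.451904 × 10^6) = 358.31.

358.31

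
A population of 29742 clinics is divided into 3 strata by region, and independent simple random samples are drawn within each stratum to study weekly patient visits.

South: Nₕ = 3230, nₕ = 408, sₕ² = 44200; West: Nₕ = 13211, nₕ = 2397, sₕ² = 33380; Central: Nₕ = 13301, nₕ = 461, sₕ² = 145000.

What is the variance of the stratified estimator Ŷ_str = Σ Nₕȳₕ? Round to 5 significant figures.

Var(Ŷ_str) = Σₕ Nₕ²(1 − fₕ)sₕ²/nₕ.
South: 3230²·(1 − 408/3230)·44200/408 = 9.8746483 × 10^8.
West: 13211²·(1 − 2397/13211)·33380/2397 = 1.9894836 × 10^9.
Central: 13301²·(1 − 461/13301)·145000/461 = 5.3717574 × 10^10.
Sum = 5.6694522 × 10^10.

5.6695 × 10^10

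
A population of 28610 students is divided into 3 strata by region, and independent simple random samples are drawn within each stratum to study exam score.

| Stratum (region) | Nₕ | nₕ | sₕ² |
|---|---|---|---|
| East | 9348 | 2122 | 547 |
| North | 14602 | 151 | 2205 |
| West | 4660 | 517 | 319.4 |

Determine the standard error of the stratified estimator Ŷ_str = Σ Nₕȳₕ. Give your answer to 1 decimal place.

Var(Ŷ_str) = Σₕ Nₕ²(1 − fₕ)sₕ²/nₕ.
East: 9348²·(1 − 2122/9348)·547/2122 = 1.7412399 × 10^7.
North: 14602²·(1 − 151/14602)·2205/151 = 3.0813561 × 10^9.
West: 4660²·(1 − 517/4660)·319.4/517 = 1.1927384 × 10^7.
Sum = 3.1106959 × 10^9.
SE = √(3.1106959 × 10^9) = 55773.6.

55773.6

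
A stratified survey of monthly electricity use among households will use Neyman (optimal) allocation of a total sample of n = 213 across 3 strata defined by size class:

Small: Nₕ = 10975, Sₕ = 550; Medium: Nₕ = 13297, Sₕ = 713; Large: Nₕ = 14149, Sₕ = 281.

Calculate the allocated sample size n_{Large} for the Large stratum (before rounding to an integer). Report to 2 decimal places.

43.44

Neyman allocation: nₕ = n·NₕSₕ / Σⱼ NⱼSⱼ.
Σ NⱼSⱼ = 10975·550 + 13297·713 + 14149·281 = 1.949288 × 10^7.
n_{Large} = 213·14149·281 / (1.949288 × 10^7) = 43.44.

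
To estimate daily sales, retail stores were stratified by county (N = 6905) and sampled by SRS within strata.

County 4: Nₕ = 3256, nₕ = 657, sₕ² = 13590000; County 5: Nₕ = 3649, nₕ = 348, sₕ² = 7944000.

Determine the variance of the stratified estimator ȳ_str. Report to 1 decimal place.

Var(ȳ_str) = Σₕ Wₕ²(1 − fₕ)sₕ²/nₕ with Wₕ = Nₕ/N, N = 6905.
County 4: Wₕ = 0.47154236; term = 0.47154236²·(1 − 0.20178133)·13590000/657 = 3671.2791.
County 5: Wₕ = 0.52845764; term = 0.52845764²·(1 − 0.09536859)·7944000/348 = 5767.0274.
Sum = 9438.3065.

9438.3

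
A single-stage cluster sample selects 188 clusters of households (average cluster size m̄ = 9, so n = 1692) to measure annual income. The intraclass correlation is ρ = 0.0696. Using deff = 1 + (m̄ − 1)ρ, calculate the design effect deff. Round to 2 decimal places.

deff = 1 + (9 − 1)·0.0696 = 1 + 0.5568 = 1.5568.

1.56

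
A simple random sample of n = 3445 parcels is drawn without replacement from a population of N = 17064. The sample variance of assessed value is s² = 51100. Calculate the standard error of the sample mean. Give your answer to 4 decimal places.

3.4407

Under SRS without replacement, Var(ȳ) = (1 − f)·s²/n with f = n/N = 3445/17064 = 0.20188701.
Var(ȳ) = (1 − 0.20188701)·51100/3445 = 0.79811299·14.833091 = 11.838483.
SE(ȳ) = √(11.838483) = 3.4407.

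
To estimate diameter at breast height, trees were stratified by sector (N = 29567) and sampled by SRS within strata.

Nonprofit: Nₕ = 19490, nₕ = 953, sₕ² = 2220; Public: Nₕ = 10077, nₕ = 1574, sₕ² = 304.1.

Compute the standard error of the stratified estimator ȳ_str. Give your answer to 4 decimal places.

Var(ȳ_str) = Σₕ Wₕ²(1 − fₕ)sₕ²/nₕ with Wₕ = Nₕ/N, N = 29567.
Nonprofit: Wₕ = 0.65918084; term = 0.65918084²·(1 − 0.04889687)·2220/953 = 0.96271301.
Public: Wₕ = 0.34081916; term = 0.34081916²·(1 − 0.15619728)·304.1/1574 = 0.018936539.
Sum = 0.98164955.
SE = √(0.98164955) = 0.9908.

0.9908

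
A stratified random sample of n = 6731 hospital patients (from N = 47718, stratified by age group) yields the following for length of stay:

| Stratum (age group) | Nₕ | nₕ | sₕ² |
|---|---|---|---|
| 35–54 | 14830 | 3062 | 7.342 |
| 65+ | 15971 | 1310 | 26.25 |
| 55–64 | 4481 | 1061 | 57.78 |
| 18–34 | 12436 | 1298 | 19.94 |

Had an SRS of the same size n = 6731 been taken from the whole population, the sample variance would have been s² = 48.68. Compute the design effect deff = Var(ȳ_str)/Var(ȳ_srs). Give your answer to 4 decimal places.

Var(ȳ_str) = Σ Wₕ²(1−fₕ)sₕ²/nₕ with Wₕ = Nₕ/47718:
  35–54: (14830/47718)²·(1−3062/14830)·7.342/3062 = 1.8377589 × 10^-4
  65+: (15971/47718)²·(1−1310/15971)·26.25/1310 = 0.0020605789
  55–64: (4481/47718)²·(1−1061/4481)·57.78/1061 = 3.6652089 × 10^-4
  18–34: (12436/47718)²·(1−1298/12436)·19.94/1298 = 9.3448842 × 10^-4
  → Var(ȳ_str) = 0.0035453641.
Var(ȳ_srs) = (1 − 6731/47718)·48.68/6731 = 0.0062120491.
deff = 0.0035453641 / 0.0062120491 = 0.5707.

0.5707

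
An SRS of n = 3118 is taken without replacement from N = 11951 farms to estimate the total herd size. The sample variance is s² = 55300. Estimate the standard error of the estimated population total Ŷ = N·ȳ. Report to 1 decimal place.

43269.4

Var(Ŷ) = N²·Var(ȳ) = N²·(1 − n/N)·s²/n.
f = 3118/11951 = 0.26089867; Var(ȳ) = 0.73910133·55300/3118 = 13.1085.
Var(Ŷ) = 11951² · 13.1085 = 1.8722399 × 10^9.
SE(Ŷ) = √(1.8722399 × 10^9) = 43269.4.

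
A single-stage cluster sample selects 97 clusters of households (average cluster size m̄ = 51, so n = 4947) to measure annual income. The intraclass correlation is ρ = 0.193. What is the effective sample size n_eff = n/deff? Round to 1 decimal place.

464.5

deff = 1 + (51 − 1)·0.193 = 1 + 9.65 = 10.65.
n_eff = 4947 / 10.65 = 464.5.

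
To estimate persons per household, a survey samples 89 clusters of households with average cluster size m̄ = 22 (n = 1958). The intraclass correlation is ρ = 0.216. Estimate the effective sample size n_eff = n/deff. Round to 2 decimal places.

353.68

deff = 1 + (22 − 1)·0.216 = 1 + 4.536 = 5.536.
n_eff = 1958 / 5.536 = 353.68.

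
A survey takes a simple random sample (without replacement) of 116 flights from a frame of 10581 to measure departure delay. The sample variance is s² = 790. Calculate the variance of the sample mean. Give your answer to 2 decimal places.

6.74

Under SRS without replacement, Var(ȳ) = (1 − f)·s²/n with f = n/N = 116/10581 = 0.01096305.
Var(ȳ) = (1 − 0.01096305)·790/116 = 0.98903695·6.8103448 = 6.7356827.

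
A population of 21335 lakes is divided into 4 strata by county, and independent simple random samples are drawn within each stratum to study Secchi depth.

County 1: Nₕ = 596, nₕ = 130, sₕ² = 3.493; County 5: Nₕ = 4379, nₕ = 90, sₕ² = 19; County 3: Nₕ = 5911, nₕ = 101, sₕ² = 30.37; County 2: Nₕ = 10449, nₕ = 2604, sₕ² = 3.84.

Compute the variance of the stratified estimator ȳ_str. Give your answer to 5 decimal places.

Var(ȳ_str) = Σₕ Wₕ²(1 − fₕ)sₕ²/nₕ with Wₕ = Nₕ/N, N = 21335.
County 1: Wₕ = 0.02793532; term = 0.02793532²·(1 − 0.21812081)·3.493/130 = 1.6394649 × 10^-5.
County 5: Wₕ = 0.20524959; term = 0.20524959²·(1 − 0.02055264)·19/90 = 0.0087107749.
County 3: Wₕ = 0.27705648; term = 0.27705648²·(1 − 0.01708679)·30.37/101 = 0.022686903.
County 2: Wₕ = 0.48975861; term = 0.48975861²·(1 − 0.24921045)·3.84/2604 = 2.6556609 × 10^-4.
Sum = 0.031679639.

0.03168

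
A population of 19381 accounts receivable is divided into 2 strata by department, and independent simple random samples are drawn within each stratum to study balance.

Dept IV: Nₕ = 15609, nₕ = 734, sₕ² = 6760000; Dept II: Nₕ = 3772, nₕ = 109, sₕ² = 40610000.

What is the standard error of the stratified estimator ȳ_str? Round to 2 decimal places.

Var(ȳ_str) = Σₕ Wₕ²(1 − fₕ)sₕ²/nₕ with Wₕ = Nₕ/N, N = 19381.
Dept IV: Wₕ = 0.80537640; term = 0.80537640²·(1 − 0.04702415)·6760000/734 = 5692.8577.
Dept II: Wₕ = 0.19462360; term = 0.19462360²·(1 − 0.02889714)·40610000/109 = 13704.485.
Sum = 19397.343.
SE = √(19397.343) = 139.27.

139.27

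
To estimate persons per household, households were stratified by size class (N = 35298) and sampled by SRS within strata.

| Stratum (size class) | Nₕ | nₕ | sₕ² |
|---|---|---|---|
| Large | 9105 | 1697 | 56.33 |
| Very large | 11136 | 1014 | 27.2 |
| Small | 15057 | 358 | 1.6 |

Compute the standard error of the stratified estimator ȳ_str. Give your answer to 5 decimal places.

0.07084

Var(ȳ_str) = Σₕ Wₕ²(1 − fₕ)sₕ²/nₕ with Wₕ = Nₕ/N, N = 35298.
Large: Wₕ = 0.25794663; term = 0.25794663²·(1 − 0.18638111)·56.33/1697 = 0.0017969609.
Very large: Wₕ = 0.31548530; term = 0.31548530²·(1 − 0.09105603)·27.2/1014 = 0.0024267571.
Small: Wₕ = 0.42656808; term = 0.42656808²·(1 − 0.02377632)·1.6/358 = 7.9389488 × 10^-4.
Sum = 0.0050176129.
SE = √(0.0050176129) = 0.07084.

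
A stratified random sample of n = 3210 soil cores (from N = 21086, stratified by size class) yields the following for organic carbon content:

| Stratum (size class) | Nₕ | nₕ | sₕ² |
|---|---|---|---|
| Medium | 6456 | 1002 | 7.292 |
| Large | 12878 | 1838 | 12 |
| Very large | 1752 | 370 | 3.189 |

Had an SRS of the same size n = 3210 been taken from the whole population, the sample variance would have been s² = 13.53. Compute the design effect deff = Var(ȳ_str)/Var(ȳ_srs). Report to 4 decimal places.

Var(ȳ_str) = Σ Wₕ²(1−fₕ)sₕ²/nₕ with Wₕ = Nₕ/21086:
  Medium: (6456/21086)²·(1−1002/6456)·7.292/1002 = 5.763273 × 10^-4
  Large: (12878/21086)²·(1−1838/12878)·12/1838 = 0.0020876843
  Very large: (1752/21086)²·(1−370/1752)·3.189/370 = 4.693605 × 10^-5
  → Var(ȳ_str) = 0.0027109477.
Var(ȳ_srs) = (1 − 3210/21086)·13.53/3210 = 0.0035732953.
deff = 0.0027109477 / 0.0035732953 = 0.7587.

0.7587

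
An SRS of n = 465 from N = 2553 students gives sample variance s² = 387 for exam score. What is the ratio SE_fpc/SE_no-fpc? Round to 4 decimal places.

0.9044

f = n/N = 465/2553 = 0.18213866.
SE_no-fpc = √(s²/n) = 0.91228179; SE_fpc = √((1−f)s²/n) = 0.8250283.
Ratio = √(1−f) = 0.90435687.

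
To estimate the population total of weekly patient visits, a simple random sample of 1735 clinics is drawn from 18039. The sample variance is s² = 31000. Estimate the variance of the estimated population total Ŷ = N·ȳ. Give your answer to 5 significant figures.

Var(Ŷ) = N²·Var(ȳ) = N²·(1 − n/N)·s²/n.
f = 1735/18039 = 0.09618050; Var(ȳ) = 0.90381950·31000/1735 = 16.148936.
Var(Ŷ) = 18039² · 16.148936 = 5.2549529 × 10^9.

5.2550 × 10^9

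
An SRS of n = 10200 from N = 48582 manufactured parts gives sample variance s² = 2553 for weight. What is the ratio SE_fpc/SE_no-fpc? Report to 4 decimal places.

0.8888

f = n/N = 10200/48582 = 0.20995430.
SE_no-fpc = √(s²/n) = 0.50029403; SE_fpc = √((1−f)s²/n) = 0.44468392.
Ratio = √(1−f) = 0.88884515.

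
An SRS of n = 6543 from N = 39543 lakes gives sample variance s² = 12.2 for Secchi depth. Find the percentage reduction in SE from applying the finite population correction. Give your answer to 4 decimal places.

8.6471

f = n/N = 6543/39543 = 0.16546544.
SE_no-fpc = √(s²/n) = 0.043180877; SE_fpc = √((1−f)s²/n) = 0.039446967.
Ratio = √(1−f) = 0.91352863. Reduction = 100·(1 − 0.91352863) = 8.6471%.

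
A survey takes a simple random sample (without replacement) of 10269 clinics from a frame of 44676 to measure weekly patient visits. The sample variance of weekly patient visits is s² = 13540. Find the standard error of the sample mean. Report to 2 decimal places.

1.01

Under SRS without replacement, Var(ȳ) = (1 − f)·s²/n with f = n/N = 10269/44676 = 0.22985496.
Var(ȳ) = (1 − 0.22985496)·13540/10269 = 0.77014504·1.3185315 = 1.0154605.
SE(ȳ) = √(1.0154605) = 1.01.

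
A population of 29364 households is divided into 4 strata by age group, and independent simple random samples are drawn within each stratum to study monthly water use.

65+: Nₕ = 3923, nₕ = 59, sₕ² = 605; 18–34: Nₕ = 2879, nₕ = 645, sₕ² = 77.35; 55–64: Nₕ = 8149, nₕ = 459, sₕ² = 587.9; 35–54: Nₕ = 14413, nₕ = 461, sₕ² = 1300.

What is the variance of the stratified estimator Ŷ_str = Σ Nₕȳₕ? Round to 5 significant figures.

Var(Ŷ_str) = Σₕ Nₕ²(1 − fₕ)sₕ²/nₕ.
65+: 3923²·(1 − 59/3923)·605/59 = 1.5543857 × 10^8.
18–34: 2879²·(1 − 645/2879)·77.35/645 = 771303.74.
55–64: 8149²·(1 − 459/8149)·587.9/459 = 8.0264117 × 10^7.
35–54: 14413²·(1 − 461/14413)·1300/461 = 5.6706557 × 10^8.
Sum = 8.0353956 × 10^8.

8.0354 × 10^8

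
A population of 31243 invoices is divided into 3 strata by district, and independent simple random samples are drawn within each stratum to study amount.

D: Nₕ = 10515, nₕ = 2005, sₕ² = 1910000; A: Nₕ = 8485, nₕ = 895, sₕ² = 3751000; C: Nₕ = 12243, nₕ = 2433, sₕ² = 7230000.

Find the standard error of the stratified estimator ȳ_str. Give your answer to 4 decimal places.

27.0088

Var(ȳ_str) = Σₕ Wₕ²(1 − fₕ)sₕ²/nₕ with Wₕ = Nₕ/N, N = 31243.
D: Wₕ = 0.33655539; term = 0.33655539²·(1 − 0.19067998)·1910000/2005 = 87.32777.
A: Wₕ = 0.27158083; term = 0.27158083²·(1 − 0.10548026)·3751000/895 = 276.51086.
C: Wₕ = 0.39186378; term = 0.39186378²·(1 − 0.19872580)·7230000/2433 = 365.63485.
Sum = 729.47348.
SE = √(729.47348) = 27.0088.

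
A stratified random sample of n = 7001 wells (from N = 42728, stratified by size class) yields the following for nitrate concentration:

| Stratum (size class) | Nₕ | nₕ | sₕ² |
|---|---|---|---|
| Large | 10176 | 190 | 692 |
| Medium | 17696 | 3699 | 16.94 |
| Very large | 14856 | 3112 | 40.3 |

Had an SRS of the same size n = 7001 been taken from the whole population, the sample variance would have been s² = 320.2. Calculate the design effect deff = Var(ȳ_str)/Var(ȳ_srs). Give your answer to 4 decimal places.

5.3495

Var(ȳ_str) = Σ Wₕ²(1−fₕ)sₕ²/nₕ with Wₕ = Nₕ/42728:
  Large: (10176/42728)²·(1−190/10176)·692/190 = 0.20271973
  Medium: (17696/42728)²·(1−3699/17696)·16.94/3699 = 6.2131812 × 10^-4
  Very large: (14856/42728)²·(1−3112/14856)·40.3/3112 = 0.0012375372
  → Var(ȳ_str) = 0.20457859.
Var(ȳ_srs) = (1 − 7001/42728)·320.2/7001 = 0.038242408.
deff = 0.20457859 / 0.038242408 = 5.3495.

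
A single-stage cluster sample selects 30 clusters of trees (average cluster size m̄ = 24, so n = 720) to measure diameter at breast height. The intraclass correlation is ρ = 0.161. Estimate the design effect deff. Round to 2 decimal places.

deff = 1 + (24 − 1)·0.161 = 1 + 3.703 = 4.703.

4.70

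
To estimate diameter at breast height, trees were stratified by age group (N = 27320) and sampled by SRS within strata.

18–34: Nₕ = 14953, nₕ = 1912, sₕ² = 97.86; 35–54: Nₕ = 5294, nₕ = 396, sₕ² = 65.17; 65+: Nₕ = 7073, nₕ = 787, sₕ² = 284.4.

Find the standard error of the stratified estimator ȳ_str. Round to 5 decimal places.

0.20153

Var(ȳ_str) = Σₕ Wₕ²(1 − fₕ)sₕ²/nₕ with Wₕ = Nₕ/N, N = 27320.
18–34: Wₕ = 0.54732796; term = 0.54732796²·(1 − 0.12786732)·97.86/1912 = 0.013371963.
35–54: Wₕ = 0.19377745; term = 0.19377745²·(1 − 0.07480166)·65.17/396 = 0.0057173379.
65+: Wₕ = 0.25889458; term = 0.25889458²·(1 − 0.11126820)·284.4/787 = 0.021526405.
Sum = 0.040615706.
SE = √(0.040615706) = 0.20153.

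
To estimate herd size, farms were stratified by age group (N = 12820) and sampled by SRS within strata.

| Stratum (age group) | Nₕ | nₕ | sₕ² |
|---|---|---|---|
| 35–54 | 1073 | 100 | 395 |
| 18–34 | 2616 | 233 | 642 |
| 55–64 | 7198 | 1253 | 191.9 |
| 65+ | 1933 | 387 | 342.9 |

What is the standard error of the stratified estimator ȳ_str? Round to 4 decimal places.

0.4308

Var(ȳ_str) = Σₕ Wₕ²(1 − fₕ)sₕ²/nₕ with Wₕ = Nₕ/N, N = 12820.
35–54: Wₕ = 0.08369735; term = 0.08369735²·(1 − 0.09319664)·395/100 = 0.025091903.
18–34: Wₕ = 0.20405616; term = 0.20405616²·(1 − 0.08906728)·642/233 = 0.10451168.
55–64: Wₕ = 0.56146646; term = 0.56146646²·(1 − 0.17407613)·191.9/1253 = 0.039875997.
65+: Wₕ = 0.15078003; term = 0.15078003²·(1 − 0.20020693)·342.9/387 = 0.016110975.
Sum = 0.18559056.
SE = √(0.18559056) = 0.4308.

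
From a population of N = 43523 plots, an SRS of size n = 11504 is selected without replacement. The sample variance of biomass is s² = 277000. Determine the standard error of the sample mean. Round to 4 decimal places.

4.2088

Under SRS without replacement, Var(ȳ) = (1 − f)·s²/n with f = n/N = 11504/43523 = 0.26432001.
Var(ȳ) = (1 − 0.26432001)·277000/11504 = 0.73567999·24.078581 = 17.71413.
SE(ȳ) = √(17.71413) = 4.2088.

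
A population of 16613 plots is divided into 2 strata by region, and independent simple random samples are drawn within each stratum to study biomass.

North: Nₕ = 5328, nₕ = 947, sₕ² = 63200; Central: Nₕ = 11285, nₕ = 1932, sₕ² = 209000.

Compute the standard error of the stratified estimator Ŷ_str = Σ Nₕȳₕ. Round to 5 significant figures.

Var(Ŷ_str) = Σₕ Nₕ²(1 − fₕ)sₕ²/nₕ.
North: 5328²·(1 − 947/5328)·63200/947 = 1.5577744 × 10^9.
Central: 11285²·(1 − 1932/11285)·209000/1932 = 1.1418043 × 10^10.
Sum = 1.2975817 × 10^10.
SE = √(1.2975817 × 10^10) = 113910.

113910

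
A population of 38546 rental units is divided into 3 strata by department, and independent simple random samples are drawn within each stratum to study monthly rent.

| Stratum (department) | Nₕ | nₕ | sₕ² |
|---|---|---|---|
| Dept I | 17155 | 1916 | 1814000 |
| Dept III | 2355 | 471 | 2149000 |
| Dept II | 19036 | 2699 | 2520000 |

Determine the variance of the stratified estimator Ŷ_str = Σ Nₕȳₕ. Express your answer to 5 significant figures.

Var(Ŷ_str) = Σₕ Nₕ²(1 − fₕ)sₕ²/nₕ.
Dept I: 17155²·(1 − 1916/17155)·1814000/1916 = 2.4750785 × 10^11.
Dept III: 2355²·(1 − 471/2355)·2149000/471 = 2.024358 × 10^10.
Dept II: 19036²·(1 − 2699/19036)·2520000/2699 = 2.9036593 × 10^11.
Sum = 5.5811736 × 10^11.

5.5812 × 10^11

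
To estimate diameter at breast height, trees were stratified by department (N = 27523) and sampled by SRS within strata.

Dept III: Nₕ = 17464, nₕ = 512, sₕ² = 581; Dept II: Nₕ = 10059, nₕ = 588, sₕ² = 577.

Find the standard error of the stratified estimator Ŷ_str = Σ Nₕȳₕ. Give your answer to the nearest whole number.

Var(Ŷ_str) = Σₕ Nₕ²(1 − fₕ)sₕ²/nₕ.
Dept III: 17464²·(1 − 512/17464)·581/512 = 3.3594705 × 10^8.
Dept II: 10059²·(1 − 588/10059)·577/588 = 9.348655 × 10^7.
Sum = 4.294336 × 10^8.
SE = √(4.294336 × 10^8) = 20723.

20723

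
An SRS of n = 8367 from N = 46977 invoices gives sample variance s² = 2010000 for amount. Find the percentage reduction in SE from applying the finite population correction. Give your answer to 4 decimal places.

9.3418

f = n/N = 8367/46977 = 0.17810844.
SE_no-fpc = √(s²/n) = 15.499338; SE_fpc = √((1−f)s²/n) = 14.051426.
Ratio = √(1−f) = 0.90658235. Reduction = 100·(1 − 0.90658235) = 9.3418%.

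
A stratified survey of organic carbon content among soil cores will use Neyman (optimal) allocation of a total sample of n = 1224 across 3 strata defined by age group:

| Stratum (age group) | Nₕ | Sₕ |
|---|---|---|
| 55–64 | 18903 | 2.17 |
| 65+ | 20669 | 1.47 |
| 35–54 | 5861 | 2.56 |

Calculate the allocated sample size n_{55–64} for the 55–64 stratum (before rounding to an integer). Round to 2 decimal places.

581.06

Neyman allocation: nₕ = n·NₕSₕ / Σⱼ NⱼSⱼ.
Σ NⱼSⱼ = 18903·2.17 + 20669·1.47 + 5861·2.56 = 86407.1.
n_{55–64} = 1224·18903·2.17 / 86407.1 = 581.06.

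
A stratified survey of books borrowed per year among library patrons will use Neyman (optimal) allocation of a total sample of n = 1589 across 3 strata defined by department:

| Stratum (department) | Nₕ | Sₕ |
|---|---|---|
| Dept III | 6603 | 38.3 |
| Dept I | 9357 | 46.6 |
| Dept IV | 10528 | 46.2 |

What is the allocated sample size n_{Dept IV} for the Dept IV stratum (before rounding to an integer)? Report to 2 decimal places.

Neyman allocation: nₕ = n·NₕSₕ / Σⱼ NⱼSⱼ.
Σ NⱼSⱼ = 6603·38.3 + 9357·46.6 + 10528·46.2 = 1.1753247 × 10^6.
n_{Dept IV} = 1589·10528·46.2 / (1.1753247 × 10^6) = 657.59.

657.59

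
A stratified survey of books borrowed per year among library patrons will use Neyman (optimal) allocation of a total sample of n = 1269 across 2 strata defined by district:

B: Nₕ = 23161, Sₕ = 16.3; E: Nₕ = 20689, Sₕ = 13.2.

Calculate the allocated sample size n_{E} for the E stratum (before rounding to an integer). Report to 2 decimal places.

532.66

Neyman allocation: nₕ = n·NₕSₕ / Σⱼ NⱼSⱼ.
Σ NⱼSⱼ = 23161·16.3 + 20689·13.2 = 650619.1.
n_{E} = 1269·20689·13.2 / 650619.1 = 532.66.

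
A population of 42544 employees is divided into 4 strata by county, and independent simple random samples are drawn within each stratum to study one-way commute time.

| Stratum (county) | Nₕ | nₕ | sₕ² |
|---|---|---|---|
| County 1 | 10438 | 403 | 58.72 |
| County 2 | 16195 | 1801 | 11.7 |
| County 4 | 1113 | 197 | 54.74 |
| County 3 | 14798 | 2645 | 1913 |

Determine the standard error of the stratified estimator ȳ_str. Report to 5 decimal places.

0.28511

Var(ȳ_str) = Σₕ Wₕ²(1 − fₕ)sₕ²/nₕ with Wₕ = Nₕ/N, N = 42544.
County 1: Wₕ = 0.24534599; term = 0.24534599²·(1 − 0.03860893)·58.72/403 = 0.0084321637.
County 2: Wₕ = 0.38066472; term = 0.38066472²·(1 − 0.11120716)·11.7/1801 = 8.3667725 × 10^-4.
County 4: Wₕ = 0.02616115; term = 0.02616115²·(1 − 0.17699910)·54.74/197 = 1.5651377 × 10^-4.
County 3: Wₕ = 0.34782813; term = 0.34782813²·(1 − 0.17874037)·1913/2645 = 0.071861979.
Sum = 0.081287334.
SE = √(0.081287334) = 0.28511.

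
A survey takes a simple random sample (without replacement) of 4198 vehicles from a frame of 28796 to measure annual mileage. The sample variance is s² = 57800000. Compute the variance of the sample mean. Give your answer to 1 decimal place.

11761.2

Under SRS without replacement, Var(ȳ) = (1 − f)·s²/n with f = n/N = 4198/28796 = 0.14578414.
Var(ȳ) = (1 − 0.14578414)·57800000/4198 = 0.85421586·13768.461 = 11761.238.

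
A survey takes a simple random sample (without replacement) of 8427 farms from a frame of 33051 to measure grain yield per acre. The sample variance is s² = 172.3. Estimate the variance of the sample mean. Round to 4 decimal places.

0.0152

Under SRS without replacement, Var(ȳ) = (1 − f)·s²/n with f = n/N = 8427/33051 = 0.25496959.
Var(ȳ) = (1 − 0.25496959)·172.3/8427 = 0.74503041·0.020446185 = 0.015233029.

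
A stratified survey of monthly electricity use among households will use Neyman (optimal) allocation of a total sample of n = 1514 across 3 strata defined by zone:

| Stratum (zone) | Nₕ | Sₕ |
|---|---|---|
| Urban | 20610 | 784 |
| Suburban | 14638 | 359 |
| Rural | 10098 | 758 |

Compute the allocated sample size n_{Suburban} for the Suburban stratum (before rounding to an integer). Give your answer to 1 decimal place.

Neyman allocation: nₕ = n·NₕSₕ / Σⱼ NⱼSⱼ.
Σ NⱼSⱼ = 20610·784 + 14638·359 + 10098·758 = 2.9067566 × 10^7.
n_{Suburban} = 1514·14638·359 / (2.9067566 × 10^7) = 273.7.

273.7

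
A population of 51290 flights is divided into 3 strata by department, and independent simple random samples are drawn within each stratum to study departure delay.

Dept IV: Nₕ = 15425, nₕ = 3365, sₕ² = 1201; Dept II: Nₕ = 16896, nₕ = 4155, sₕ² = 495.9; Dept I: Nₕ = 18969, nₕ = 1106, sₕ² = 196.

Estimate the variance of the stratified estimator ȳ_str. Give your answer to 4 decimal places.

Var(ȳ_str) = Σₕ Wₕ²(1 − fₕ)sₕ²/nₕ with Wₕ = Nₕ/N, N = 51290.
Dept IV: Wₕ = 0.30074089; term = 0.30074089²·(1 − 0.21815235)·1201/3365 = 0.025238586.
Dept II: Wₕ = 0.32942094; term = 0.32942094²·(1 − 0.24591619)·495.9/4155 = 0.0097666382.
Dept I: Wₕ = 0.36983818; term = 0.36983818²·(1 − 0.05830566)·196/1106 = 0.02282624.
Sum = 0.057831464.

0.0578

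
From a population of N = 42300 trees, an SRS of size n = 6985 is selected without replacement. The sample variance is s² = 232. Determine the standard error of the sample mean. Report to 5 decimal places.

0.16652

Under SRS without replacement, Var(ȳ) = (1 − f)·s²/n with f = n/N = 6985/42300 = 0.16513002.
Var(ȳ) = (1 − 0.16513002)·232/6985 = 0.83486998·0.03321403 = 0.027729396.
SE(ȳ) = √(0.027729396) = 0.16652.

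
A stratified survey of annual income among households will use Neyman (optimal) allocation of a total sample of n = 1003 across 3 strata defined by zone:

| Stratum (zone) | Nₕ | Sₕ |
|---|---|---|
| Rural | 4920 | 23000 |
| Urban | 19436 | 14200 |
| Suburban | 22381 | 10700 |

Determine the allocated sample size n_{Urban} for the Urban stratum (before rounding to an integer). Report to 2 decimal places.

440.35

Neyman allocation: nₕ = n·NₕSₕ / Σⱼ NⱼSⱼ.
Σ NⱼSⱼ = 4920·23000 + 19436·14200 + 22381·10700 = 6.286279 × 10^8.
n_{Urban} = 1003·19436·14200 / (6.286279 × 10^8) = 440.35.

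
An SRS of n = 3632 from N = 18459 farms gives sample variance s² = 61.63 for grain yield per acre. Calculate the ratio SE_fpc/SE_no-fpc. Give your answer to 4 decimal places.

f = n/N = 3632/18459 = 0.19676039.
SE_no-fpc = √(s²/n) = 0.13026363; SE_fpc = √((1−f)s²/n) = 0.116747.
Ratio = √(1−f) = 0.89623636.

0.8962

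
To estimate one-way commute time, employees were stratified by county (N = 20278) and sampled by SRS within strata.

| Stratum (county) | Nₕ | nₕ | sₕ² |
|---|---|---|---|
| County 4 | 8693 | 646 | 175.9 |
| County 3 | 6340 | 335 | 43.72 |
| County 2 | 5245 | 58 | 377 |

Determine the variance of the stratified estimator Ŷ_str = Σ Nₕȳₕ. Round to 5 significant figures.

2.0085 × 10^8

Var(Ŷ_str) = Σₕ Nₕ²(1 − fₕ)sₕ²/nₕ.
County 4: 8693²·(1 − 646/8693)·175.9/646 = 1.9047457 × 10^7.
County 3: 6340²·(1 − 335/6340)·43.72/335 = 4.968641 × 10^6.
County 2: 5245²·(1 − 58/5245)·377/58 = 1.768378 × 10^8.
Sum = 2.008539 × 10^8.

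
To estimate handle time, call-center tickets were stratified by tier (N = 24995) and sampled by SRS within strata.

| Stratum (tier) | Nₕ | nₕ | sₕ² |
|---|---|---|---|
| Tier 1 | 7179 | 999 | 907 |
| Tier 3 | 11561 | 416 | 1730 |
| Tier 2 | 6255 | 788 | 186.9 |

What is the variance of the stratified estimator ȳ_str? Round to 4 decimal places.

0.9351

Var(ȳ_str) = Σₕ Wₕ²(1 − fₕ)sₕ²/nₕ with Wₕ = Nₕ/N, N = 24995.
Tier 1: Wₕ = 0.28721744; term = 0.28721744²·(1 − 0.13915587)·907/999 = 0.064474494.
Tier 3: Wₕ = 0.46253251; term = 0.46253251²·(1 − 0.03598305)·1730/416 = 0.85767345.
Tier 2: Wₕ = 0.25025005; term = 0.25025005²·(1 − 0.12597922)·186.9/788 = 0.012982346.
Sum = 0.93513029.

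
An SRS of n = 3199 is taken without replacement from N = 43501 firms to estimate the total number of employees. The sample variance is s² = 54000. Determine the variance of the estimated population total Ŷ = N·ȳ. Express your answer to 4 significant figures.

2.959 × 10^10

Var(Ŷ) = N²·Var(ȳ) = N²·(1 − n/N)·s²/n.
f = 3199/43501 = 0.07353854; Var(ȳ) = 0.92646146·54000/3199 = 15.638924.
Var(Ŷ) = 43501² · 15.638924 = 2.9594115 × 10^10.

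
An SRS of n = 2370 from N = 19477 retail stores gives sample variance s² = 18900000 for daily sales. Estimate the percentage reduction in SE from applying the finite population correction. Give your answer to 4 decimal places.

f = n/N = 2370/19477 = 0.12168198.
SE_no-fpc = √(s²/n) = 89.301084; SE_fpc = √((1−f)s²/n) = 83.691745.
Ratio = √(1−f) = 0.93718622. Reduction = 100·(1 − 0.93718622) = 6.2814%.

6.2814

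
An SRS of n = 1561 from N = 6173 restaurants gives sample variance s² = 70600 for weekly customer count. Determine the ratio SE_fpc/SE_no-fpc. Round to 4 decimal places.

0.8644

f = n/N = 1561/6173 = 0.25287543.
SE_no-fpc = √(s²/n) = 6.7251333; SE_fpc = √((1−f)s²/n) = 5.812961.
Ratio = √(1−f) = 0.86436368.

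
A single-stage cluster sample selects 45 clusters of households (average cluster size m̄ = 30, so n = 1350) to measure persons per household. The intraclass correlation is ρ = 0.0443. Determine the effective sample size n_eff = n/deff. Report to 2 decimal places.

590.89

deff = 1 + (30 − 1)·0.0443 = 1 + 1.2847 = 2.2847.
n_eff = 1350 / 2.2847 = 590.89.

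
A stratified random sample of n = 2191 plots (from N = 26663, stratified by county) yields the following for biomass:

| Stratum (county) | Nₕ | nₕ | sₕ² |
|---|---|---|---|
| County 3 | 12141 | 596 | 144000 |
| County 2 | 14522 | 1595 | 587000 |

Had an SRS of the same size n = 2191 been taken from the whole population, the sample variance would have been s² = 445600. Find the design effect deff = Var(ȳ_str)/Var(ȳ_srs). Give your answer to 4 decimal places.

Var(ȳ_str) = Σ Wₕ²(1−fₕ)sₕ²/nₕ with Wₕ = Nₕ/26663:
  County 3: (12141/26663)²·(1−596/12141)·144000/596 = 47.637241
  County 2: (14522/26663)²·(1−1595/14522)·587000/1595 = 97.181494
  → Var(ȳ_str) = 144.81874.
Var(ȳ_srs) = (1 − 2191/26663)·445600/2191 = 186.66516.
deff = 144.81874 / 186.66516 = 0.7758.

0.7758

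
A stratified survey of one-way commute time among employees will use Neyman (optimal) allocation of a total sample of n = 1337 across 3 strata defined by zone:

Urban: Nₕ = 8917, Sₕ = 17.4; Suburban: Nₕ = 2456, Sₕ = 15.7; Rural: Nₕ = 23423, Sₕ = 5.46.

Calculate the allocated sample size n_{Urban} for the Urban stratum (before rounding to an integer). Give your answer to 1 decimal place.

645.0

Neyman allocation: nₕ = n·NₕSₕ / Σⱼ NⱼSⱼ.
Σ NⱼSⱼ = 8917·17.4 + 2456·15.7 + 23423·5.46 = 321604.58.
n_{Urban} = 1337·8917·17.4 / 321604.58 = 645.0.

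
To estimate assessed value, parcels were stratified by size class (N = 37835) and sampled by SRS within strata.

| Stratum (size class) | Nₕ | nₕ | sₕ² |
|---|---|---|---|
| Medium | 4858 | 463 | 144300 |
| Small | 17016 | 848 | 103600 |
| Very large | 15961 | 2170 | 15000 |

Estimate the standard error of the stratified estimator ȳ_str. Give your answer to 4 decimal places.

5.4029

Var(ȳ_str) = Σₕ Wₕ²(1 − fₕ)sₕ²/nₕ with Wₕ = Nₕ/N, N = 37835.
Medium: Wₕ = 0.12839963; term = 0.12839963²·(1 − 0.09530671)·144300/463 = 4.6485152.
Small: Wₕ = 0.44974230; term = 0.44974230²·(1 − 0.04983545)·103600/848 = 23.479574.
Very large: Wₕ = 0.42185807; term = 0.42185807²·(1 − 0.13595639)·15000/2170 = 1.0629183.
Sum = 29.191008.
SE = √(29.191008) = 5.4029.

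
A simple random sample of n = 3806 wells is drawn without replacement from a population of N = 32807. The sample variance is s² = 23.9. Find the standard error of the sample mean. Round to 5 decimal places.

0.07451

Under SRS without replacement, Var(ȳ) = (1 − f)·s²/n with f = n/N = 3806/32807 = 0.11601183.
Var(ȳ) = (1 − 0.11601183)·23.9/3806 = 0.88398817·0.0062795586 = 0.0055510555.
SE(ȳ) = √(0.0055510555) = 0.07451.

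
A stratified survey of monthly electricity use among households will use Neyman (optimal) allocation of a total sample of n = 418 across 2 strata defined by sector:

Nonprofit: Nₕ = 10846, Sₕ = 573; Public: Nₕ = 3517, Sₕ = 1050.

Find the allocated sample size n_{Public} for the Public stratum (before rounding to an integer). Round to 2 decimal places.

Neyman allocation: nₕ = n·NₕSₕ / Σⱼ NⱼSⱼ.
Σ NⱼSⱼ = 10846·573 + 3517·1050 = 9.907608 × 10^6.
n_{Public} = 418·3517·1050 / (9.907608 × 10^6) = 155.80.

155.80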